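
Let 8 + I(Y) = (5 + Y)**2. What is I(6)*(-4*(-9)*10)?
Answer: 40680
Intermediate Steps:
I(Y) = -8 + (5 + Y)**2
I(6)*(-4*(-9)*10) = (-8 + (5 + 6)**2)*(-4*(-9)*10) = (-8 + 11**2)*(36*10) = (-8 + 121)*360 = 113*360 = 40680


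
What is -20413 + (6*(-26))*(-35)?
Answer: -14953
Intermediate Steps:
-20413 + (6*(-26))*(-35) = -20413 - 156*(-35) = -20413 + 5460 = -14953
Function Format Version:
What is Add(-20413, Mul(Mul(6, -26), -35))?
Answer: -14953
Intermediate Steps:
Add(-20413, Mul(Mul(6, -26), -35)) = Add(-20413, Mul(-156, -35)) = Add(-20413, 5460) = -14953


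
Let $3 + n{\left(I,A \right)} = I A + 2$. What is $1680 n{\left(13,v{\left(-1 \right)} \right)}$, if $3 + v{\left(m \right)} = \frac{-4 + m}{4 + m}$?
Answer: $-103600$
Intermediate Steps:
$v{\left(m \right)} = -3 + \frac{-4 + m}{4 + m}$
$n{\left(I,A \right)} = -1 + A I$ ($n{\left(I,A \right)} = -3 + \left(I A + 2\right) = -3 + \left(A I + 2\right) = -3 + \left(2 + A I\right) = -1 + A I$)
$1680 n{\left(13,v{\left(-1 \right)} \right)} = 1680 \left(-1 + \frac{2 \left(-8 - -1\right)}{4 - 1} \cdot 13\right) = 1680 \left(-1 + \frac{2 \left(-8 + 1\right)}{3} \cdot 13\right) = 1680 \left(-1 + 2 \cdot \frac{1}{3} \left(-7\right) 13\right) = 1680 \left(-1 - \frac{182}{3}\right) = 1680 \left(- \frac{185}{3}\right) = -103600$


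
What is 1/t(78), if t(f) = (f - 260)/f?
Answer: -3/7 ≈ -0.42857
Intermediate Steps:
t(f) = (-260 + f)/f
1/t(78) = 1/((-260 + 78)/78) = 1/((1/78)*(-182)) = 1/(-7/3) = -3/7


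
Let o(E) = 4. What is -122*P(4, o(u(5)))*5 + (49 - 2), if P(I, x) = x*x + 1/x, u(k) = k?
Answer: -19731/2 ≈ -9865.5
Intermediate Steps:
P(I, x) = 1/x + x² (P(I, x) = x² + 1/x = 1/x + x²)
-122*P(4, o(u(5)))*5 + (49 - 2) = -122*(1 + 4³)/4*5 + (49 - 2) = -122*(1 + 64)/4*5 + 47 = -122*(¼)*65*5 + 47 = -3965*5/2 + 47 = -122*325/4 + 47 = -19825/2 + 47 = -19731/2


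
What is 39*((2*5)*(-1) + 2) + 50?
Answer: -262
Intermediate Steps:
39*((2*5)*(-1) + 2) + 50 = 39*(10*(-1) + 2) + 50 = 39*(-10 + 2) + 50 = 39*(-8) + 50 = -312 + 50 = -262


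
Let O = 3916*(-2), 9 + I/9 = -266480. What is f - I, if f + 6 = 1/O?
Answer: 18784229639/7832 ≈ 2.3984e+6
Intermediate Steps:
I = -2398401 (I = -81 + 9*(-266480) = -81 - 2398320 = -2398401)
O = -7832
f = -46993/7832 (f = -6 + 1/(-7832) = -6 - 1/7832 = -46993/7832 ≈ -6.0001)
f - I = -46993/7832 - 1*(-2398401) = -46993/7832 + 2398401 = 18784229639/7832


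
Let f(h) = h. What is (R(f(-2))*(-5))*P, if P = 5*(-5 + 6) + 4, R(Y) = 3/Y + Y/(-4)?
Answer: 45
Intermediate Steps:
R(Y) = 3/Y - Y/4 (R(Y) = 3/Y + Y*(-1/4) = 3/Y - Y/4)
P = 9 (P = 5*1 + 4 = 5 + 4 = 9)
(R(f(-2))*(-5))*P = ((3/(-2) - 1/4*(-2))*(-5))*9 = ((3*(-1/2) + 1/2)*(-5))*9 = ((-3/2 + 1/2)*(-5))*9 = -1*(-5)*9 = 5*9 = 45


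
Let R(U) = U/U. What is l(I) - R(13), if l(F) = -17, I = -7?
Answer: -18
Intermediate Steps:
R(U) = 1
l(I) - R(13) = -17 - 1*1 = -17 - 1 = -18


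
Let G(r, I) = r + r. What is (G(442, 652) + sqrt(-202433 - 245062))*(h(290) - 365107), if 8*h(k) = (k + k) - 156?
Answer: -322707736 - 365054*I*sqrt(447495) ≈ -3.2271e+8 - 2.442e+8*I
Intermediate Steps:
G(r, I) = 2*r
h(k) = -39/2 + k/4 (h(k) = ((k + k) - 156)/8 = (2*k - 156)/8 = (-156 + 2*k)/8 = -39/2 + k/4)
(G(442, 652) + sqrt(-202433 - 245062))*(h(290) - 365107) = (2*442 + sqrt(-202433 - 245062))*((-39/2 + (1/4)*290) - 365107) = (884 + sqrt(-447495))*((-39/2 + 145/2) - 365107) = (884 + I*sqrt(447495))*(53 - 365107) = (884 + I*sqrt(447495))*(-365054) = -322707736 - 365054*I*sqrt(447495)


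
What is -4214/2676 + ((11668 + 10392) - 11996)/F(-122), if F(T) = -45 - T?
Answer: 13303393/103026 ≈ 129.13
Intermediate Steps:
-4214/2676 + ((11668 + 10392) - 11996)/F(-122) = -4214/2676 + ((11668 + 10392) - 11996)/(-45 - 1*(-122)) = -4214*1/2676 + (22060 - 11996)/(-45 + 122) = -2107/1338 + 10064/77 = 13303393/103026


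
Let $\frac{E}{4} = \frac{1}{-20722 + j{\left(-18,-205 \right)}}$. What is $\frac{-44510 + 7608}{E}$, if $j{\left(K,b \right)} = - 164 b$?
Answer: $-118990499$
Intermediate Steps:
$E = \frac{2}{6449}$ ($E = \frac{4}{-20722 - -33620} = \frac{4}{-20722 + 33620} = \frac{4}{12898} = 4 \cdot \frac{1}{12898} = \frac{2}{6449} \approx 0.00031013$)
$\frac{-44510 + 7608}{E} = \frac{-44510 + 7608}{\frac{2}{6449}} = \left(-36902\right) \frac{6449}{2} = -118990499$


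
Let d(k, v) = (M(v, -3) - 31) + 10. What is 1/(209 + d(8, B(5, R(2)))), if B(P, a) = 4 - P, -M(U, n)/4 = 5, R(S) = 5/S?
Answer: 1/168 ≈ 0.0059524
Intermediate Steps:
M(U, n) = -20 (M(U, n) = -4*5 = -20)
d(k, v) = -41 (d(k, v) = (-20 - 31) + 10 = -51 + 10 = -41)
1/(209 + d(8, B(5, R(2)))) = 1/(209 - 41) = 1/168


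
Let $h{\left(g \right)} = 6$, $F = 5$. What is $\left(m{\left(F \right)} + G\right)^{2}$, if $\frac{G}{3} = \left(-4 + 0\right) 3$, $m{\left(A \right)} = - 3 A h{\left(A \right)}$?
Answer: $15876$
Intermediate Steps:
$m{\left(A \right)} = - 18 A$ ($m{\left(A \right)} = - 3 A 6 = - 18 A$)
$G = -36$ ($G = 3 \left(-4 + 0\right) 3 = 3 \left(\left(-4\right) 3\right) = 3 \left(-12\right) = -36$)
$\left(m{\left(F \right)} + G\right)^{2} = \left(\left(-18\right) 5 - 36\right)^{2} = \left(-90 - 36\right)^{2} = \left(-126\right)^{2} = 15876$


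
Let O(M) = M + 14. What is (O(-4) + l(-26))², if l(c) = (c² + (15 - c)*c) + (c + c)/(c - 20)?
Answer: 75933796/529 ≈ 1.4354e+5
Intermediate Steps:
O(M) = 14 + M
l(c) = c² + c*(15 - c) + 2*c/(-20 + c) (l(c) = (c² + c*(15 - c)) + (2*c)/(-20 + c) = (c² + c*(15 - c)) + 2*c/(-20 + c) = c² + c*(15 - c) + 2*c/(-20 + c))
(O(-4) + l(-26))² = ((14 - 4) - 26*(-298 + 15*(-26))/(-20 - 26))² = (10 - 26*(-298 - 390)/(-46))² = (10 - 26*(-1/46)*(-688))² = (10 - 8944/23)² = (-8714/23)² = 75933796/529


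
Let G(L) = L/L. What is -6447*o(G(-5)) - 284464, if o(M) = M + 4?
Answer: -316699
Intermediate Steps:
G(L) = 1
o(M) = 4 + M
-6447*o(G(-5)) - 284464 = -6447*(4 + 1) - 284464 = -6447*5 - 284464 = -32235 - 284464 = -316699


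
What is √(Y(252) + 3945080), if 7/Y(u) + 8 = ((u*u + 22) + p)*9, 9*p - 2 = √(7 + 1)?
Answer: √(4511025396494 + 15780320*√2)/(2*√(285864 + √2)) ≈ 1986.2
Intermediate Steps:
p = 2/9 + 2*√2/9 (p = 2/9 + √(7 + 1)/9 = 2/9 + √8/9 = 2/9 + (2*√2)/9 = 2/9 + 2*√2/9 ≈ 0.53649)
Y(u) = 7/(192 + 2*√2 + 9*u²) (Y(u) = 7/(-8 + ((u*u + 22) + (2/9 + 2*√2/9))*9) = 7/(-8 + ((u² + 22) + (2/9 + 2*√2/9))*9) = 7/(-8 + ((22 + u²) + (2/9 + 2*√2/9))*9) = 7/(-8 + (200/9 + u² + 2*√2/9)*9) = 7/(-8 + (200 + 2*√2 + 9*u²)) = 7/(192 + 2*√2 + 9*u²))
√(Y(252) + 3945080) = √(7/(192 + 2*√2 + 9*252²) + 3945080) = √(7/(192 + 2*√2 + 9*63504) + 3945080) = √(7/(192 + 2*√2 + 571536) + 3945080) = √(7/(571728 + 2*√2) + 3945080) = √(3945080 + 7/(571728 + 2*√2))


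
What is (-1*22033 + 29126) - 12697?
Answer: -5604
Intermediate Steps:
(-1*22033 + 29126) - 12697 = (-22033 + 29126) - 12697 = 7093 - 12697 = -5604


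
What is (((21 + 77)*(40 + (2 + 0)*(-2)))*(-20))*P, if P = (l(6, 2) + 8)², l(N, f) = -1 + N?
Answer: -11924640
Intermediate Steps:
P = 169 (P = ((-1 + 6) + 8)² = (5 + 8)² = 13² = 169)
(((21 + 77)*(40 + (2 + 0)*(-2)))*(-20))*P = (((21 + 77)*(40 + (2 + 0)*(-2)))*(-20))*169 = ((98*(40 + 2*(-2)))*(-20))*169 = ((98*(40 - 4))*(-20))*169 = ((98*36)*(-20))*169 = (3528*(-20))*169 = -70560*169 = -11924640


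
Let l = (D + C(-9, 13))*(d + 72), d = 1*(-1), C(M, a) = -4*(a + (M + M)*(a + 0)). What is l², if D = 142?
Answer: 5306539716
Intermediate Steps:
C(M, a) = -4*a - 8*M*a (C(M, a) = -4*(a + (2*M)*a) = -4*(a + 2*M*a) = -4*a - 8*M*a)
d = -1
l = 72846 (l = (142 - 4*13*(1 + 2*(-9)))*(-1 + 72) = (142 - 4*13*(1 - 18))*71 = (142 - 4*13*(-17))*71 = (142 + 884)*71 = 1026*71 = 72846)
l² = 72846² = 5306539716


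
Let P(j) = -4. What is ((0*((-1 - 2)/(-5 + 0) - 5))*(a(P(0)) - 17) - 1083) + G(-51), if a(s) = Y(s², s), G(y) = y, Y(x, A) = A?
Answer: -1134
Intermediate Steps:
a(s) = s
((0*((-1 - 2)/(-5 + 0) - 5))*(a(P(0)) - 17) - 1083) + G(-51) = ((0*((-1 - 2)/(-5 + 0) - 5))*(-4 - 17) - 1083) - 51 = ((0*(-3/(-5) - 5))*(-21) - 1083) - 51 = ((0*(-3*(-⅕) - 5))*(-21) - 1083) - 51 = ((0*(⅗ - 5))*(-21) - 1083) - 51 = ((0*(-22/5))*(-21) - 1083) - 51 = (0*(-21) - 1083) - 51 = (0 - 1083) - 51 = -1083 - 51 = -1134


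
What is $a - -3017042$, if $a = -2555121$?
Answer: $461921$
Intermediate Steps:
$a - -3017042 = -2555121 - -3017042 = -2555121 + 3017042 = 461921$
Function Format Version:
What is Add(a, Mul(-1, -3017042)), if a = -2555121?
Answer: 461921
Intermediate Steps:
Add(a, Mul(-1, -3017042)) = Add(-2555121, Mul(-1, -3017042)) = Add(-2555121, 3017042) = 461921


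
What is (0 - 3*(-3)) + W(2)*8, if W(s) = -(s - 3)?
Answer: 17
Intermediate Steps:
W(s) = 3 - s (W(s) = -(-3 + s) = 3 - s)
(0 - 3*(-3)) + W(2)*8 = (0 - 3*(-3)) + (3 - 1*2)*8 = (0 + 9) + (3 - 2)*8 = 9 + 1*8 = 9 + 8 = 17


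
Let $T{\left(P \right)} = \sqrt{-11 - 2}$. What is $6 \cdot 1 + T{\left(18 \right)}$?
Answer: $6 + i \sqrt{13} \approx 6.0 + 3.6056 i$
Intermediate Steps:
$T{\left(P \right)} = i \sqrt{13}$ ($T{\left(P \right)} = \sqrt{-13} = i \sqrt{13}$)
$6 \cdot 1 + T{\left(18 \right)} = 6 \cdot 1 + i \sqrt{13} = 6 + i \sqrt{13}$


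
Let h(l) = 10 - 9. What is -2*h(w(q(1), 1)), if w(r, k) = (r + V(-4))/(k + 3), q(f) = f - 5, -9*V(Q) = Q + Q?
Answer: -2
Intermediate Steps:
V(Q) = -2*Q/9 (V(Q) = -(Q + Q)/9 = -2*Q/9)
q(f) = -5 + f
w(r, k) = (8/9 + r)/(3 + k) (w(r, k) = (r - 2/9*(-4))/(k + 3) = (r + 8/9)/(3 + k) = (8/9 + r)/(3 + k))
h(l) = 1
-2*h(w(q(1), 1)) = -2*1 = -2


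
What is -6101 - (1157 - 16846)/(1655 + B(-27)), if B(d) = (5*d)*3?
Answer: -7610561/1250 ≈ -6088.4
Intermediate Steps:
B(d) = 15*d
-6101 - (1157 - 16846)/(1655 + B(-27)) = -6101 - (1157 - 16846)/(1655 + 15*(-27)) = -6101 - (-15689)/(1655 - 405) = -6101 - (-15689)/1250 = -6101 - 1*(-15689/1250) = -6101 + 15689/1250 = -7610561/1250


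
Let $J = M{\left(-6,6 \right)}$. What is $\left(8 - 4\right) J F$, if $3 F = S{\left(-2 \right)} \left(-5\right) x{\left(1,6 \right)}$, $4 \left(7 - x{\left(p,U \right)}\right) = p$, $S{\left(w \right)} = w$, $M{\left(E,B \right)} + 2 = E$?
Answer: $-720$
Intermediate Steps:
$M{\left(E,B \right)} = -2 + E$
$x{\left(p,U \right)} = 7 - \frac{p}{4}$
$J = -8$ ($J = -2 - 6 = -8$)
$F = \frac{45}{2}$ ($F = \frac{\left(-2\right) \left(-5\right) \left(7 - \frac{1}{4}\right)}{3} = \frac{10 \left(7 - \frac{1}{4}\right)}{3} = \frac{10 \cdot \frac{27}{4}}{3} = \frac{1}{3} \cdot \frac{135}{2} = \frac{45}{2} \approx 22.5$)
$\left(8 - 4\right) J F = \left(8 - 4\right) \left(-8\right) \frac{45}{2} = 4 \left(-8\right) \frac{45}{2} = \left(-32\right) \frac{45}{2} = -720$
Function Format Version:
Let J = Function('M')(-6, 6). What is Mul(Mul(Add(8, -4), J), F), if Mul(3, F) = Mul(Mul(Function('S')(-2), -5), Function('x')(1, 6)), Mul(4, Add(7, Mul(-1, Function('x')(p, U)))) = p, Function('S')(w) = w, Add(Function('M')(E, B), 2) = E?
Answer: -720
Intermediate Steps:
Function('M')(E, B) = Add(-2, E)
Function('x')(p, U) = Add(7, Mul(Rational(-1, 4), p))
J = -8 (J = Add(-2, -6) = -8)
F = Rational(45, 2) (F = Mul(Rational(1, 3), Mul(Mul(-2, -5), Add(7, Mul(Rational(-1, 4), 1)))) = Mul(Rational(1, 3), Mul(10, Add(7, Rational(-1, 4)))) = Mul(Rational(1, 3), Mul(10, Rational(27, 4))) = Mul(Rational(1, 3), Rational(135, 2)) = Rational(45, 2) ≈ 22.500)
Mul(Mul(Add(8, -4), J), F) = Mul(Mul(Add(8, -4), -8), Rational(45, 2)) = Mul(Mul(4, -8), Rational(45, 2)) = Mul(-32, Rational(45, 2)) = -720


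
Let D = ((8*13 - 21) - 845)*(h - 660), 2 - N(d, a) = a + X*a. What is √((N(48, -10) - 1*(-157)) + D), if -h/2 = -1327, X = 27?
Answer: I*√1518989 ≈ 1232.5*I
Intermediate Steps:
h = 2654 (h = -2*(-1327) = 2654)
N(d, a) = 2 - 28*a (N(d, a) = 2 - (a + 27*a) = 2 - 28*a)
D = -1519428 (D = ((8*13 - 21) - 845)*(2654 - 660) = ((104 - 21) - 845)*1994 = (83 - 845)*1994 = -762*1994 = -1519428)
√((N(48, -10) - 1*(-157)) + D) = √(((2 - 28*(-10)) - 1*(-157)) - 1519428) = √(((2 + 280) + 157) - 1519428) = √((282 + 157) - 1519428) = √(439 - 1519428) = √(-1518989) = I*√1518989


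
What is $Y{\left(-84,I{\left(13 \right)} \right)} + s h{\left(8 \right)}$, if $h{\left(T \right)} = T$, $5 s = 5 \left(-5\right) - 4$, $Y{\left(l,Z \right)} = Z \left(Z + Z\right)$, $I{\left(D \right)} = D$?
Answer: $\frac{1458}{5} \approx 291.6$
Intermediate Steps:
$Y{\left(l,Z \right)} = 2 Z^{2}$ ($Y{\left(l,Z \right)} = Z 2 Z = 2 Z^{2}$)
$s = - \frac{29}{5}$ ($s = \frac{5 \left(-5\right) - 4}{5} = \frac{-25 - 4}{5} = \frac{1}{5} \left(-29\right) = - \frac{29}{5} \approx -5.8$)
$Y{\left(-84,I{\left(13 \right)} \right)} + s h{\left(8 \right)} = 2 \cdot 13^{2} - \frac{232}{5} = 2 \cdot 169 - \frac{232}{5} = 338 - \frac{232}{5} = \frac{1458}{5}$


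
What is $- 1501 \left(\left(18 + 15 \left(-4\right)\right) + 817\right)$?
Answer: $-1163275$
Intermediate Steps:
$- 1501 \left(\left(18 + 15 \left(-4\right)\right) + 817\right) = - 1501 \left(\left(18 - 60\right) + 817\right) = - 1501 \left(-42 + 817\right) = \left(-1501\right) 775 = -1163275$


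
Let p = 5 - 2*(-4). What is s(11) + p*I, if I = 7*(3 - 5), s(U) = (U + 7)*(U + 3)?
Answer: 70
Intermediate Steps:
s(U) = (3 + U)*(7 + U) (s(U) = (7 + U)*(3 + U) = (3 + U)*(7 + U))
I = -14 (I = 7*(-2) = -14)
p = 13 (p = 5 + 8 = 13)
s(11) + p*I = (21 + 11² + 10*11) + 13*(-14) = (21 + 121 + 110) - 182 = 252 - 182 = 70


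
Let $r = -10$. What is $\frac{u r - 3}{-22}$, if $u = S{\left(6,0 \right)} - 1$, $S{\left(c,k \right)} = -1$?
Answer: $- \frac{17}{22} \approx -0.77273$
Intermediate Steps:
$u = -2$ ($u = -1 - 1 = -2$)
$\frac{u r - 3}{-22} = \frac{\left(-2\right) \left(-10\right) - 3}{-22} = \left(20 - 3\right) \left(- \frac{1}{22}\right) = 17 \left(- \frac{1}{22}\right) = - \frac{17}{22}$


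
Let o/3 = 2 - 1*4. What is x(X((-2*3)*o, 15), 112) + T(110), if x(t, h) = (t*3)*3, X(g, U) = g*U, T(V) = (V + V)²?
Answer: 53260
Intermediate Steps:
o = -6 (o = 3*(2 - 1*4) = 3*(2 - 4) = 3*(-2) = -6)
T(V) = 4*V² (T(V) = (2*V)² = 4*V²)
X(g, U) = U*g
x(t, h) = 9*t (x(t, h) = (3*t)*3 = 9*t)
x(X((-2*3)*o, 15), 112) + T(110) = 9*(15*(-2*3*(-6))) + 4*110² = 9*(15*(-6*(-6))) + 4*12100 = 9*(15*36) + 48400 = 9*540 + 48400 = 4860 + 48400 = 53260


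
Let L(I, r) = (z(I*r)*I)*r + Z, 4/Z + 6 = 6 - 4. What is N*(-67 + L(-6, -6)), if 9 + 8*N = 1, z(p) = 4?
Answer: -76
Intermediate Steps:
Z = -1 (Z = 4/(-6 + (6 - 4)) = 4/(-6 + 2) = 4/(-4) = 4*(-¼) = -1)
N = -1 (N = -9/8 + (⅛)*1 = -9/8 + ⅛ = -1)
L(I, r) = -1 + 4*I*r (L(I, r) = (4*I)*r - 1 = 4*I*r - 1 = -1 + 4*I*r)
N*(-67 + L(-6, -6)) = -(-67 + (-1 + 4*(-6)*(-6))) = -(-67 + (-1 + 144)) = -(-67 + 143) = -1*76 = -76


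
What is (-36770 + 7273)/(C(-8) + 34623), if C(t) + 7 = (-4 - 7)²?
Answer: -29497/34737 ≈ -0.84915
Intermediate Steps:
C(t) = 114 (C(t) = -7 + (-4 - 7)² = -7 + (-11)² = -7 + 121 = 114)
(-36770 + 7273)/(C(-8) + 34623) = (-36770 + 7273)/(114 + 34623) = -29497/34737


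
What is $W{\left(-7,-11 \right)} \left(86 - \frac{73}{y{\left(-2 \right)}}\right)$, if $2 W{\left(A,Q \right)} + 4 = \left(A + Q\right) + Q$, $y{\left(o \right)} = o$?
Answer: $- \frac{8085}{4} \approx -2021.3$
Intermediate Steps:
$W{\left(A,Q \right)} = -2 + Q + \frac{A}{2}$ ($W{\left(A,Q \right)} = -2 + \frac{\left(A + Q\right) + Q}{2} = -2 + \frac{A + 2 Q}{2} = -2 + \left(Q + \frac{A}{2}\right) = -2 + Q + \frac{A}{2}$)
$W{\left(-7,-11 \right)} \left(86 - \frac{73}{y{\left(-2 \right)}}\right) = \left(-2 - 11 + \frac{1}{2} \left(-7\right)\right) \left(86 - \frac{73}{-2}\right) = \left(-2 - 11 - \frac{7}{2}\right) \left(86 - - \frac{73}{2}\right) = - \frac{33 \left(86 + \frac{73}{2}\right)}{2} = \left(- \frac{33}{2}\right) \frac{245}{2} = - \frac{8085}{4}$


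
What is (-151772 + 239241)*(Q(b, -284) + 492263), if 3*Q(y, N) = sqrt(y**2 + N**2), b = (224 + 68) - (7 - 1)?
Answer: 43057752347 + 174938*sqrt(40613)/3 ≈ 4.3069e+10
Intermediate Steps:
b = 286 (b = 292 - 1*6 = 292 - 6 = 286)
Q(y, N) = sqrt(N**2 + y**2)/3 (Q(y, N) = sqrt(y**2 + N**2)/3 = sqrt(N**2 + y**2)/3)
(-151772 + 239241)*(Q(b, -284) + 492263) = (-151772 + 239241)*(sqrt((-284)**2 + 286**2)/3 + 492263) = 87469*(sqrt(80656 + 81796)/3 + 492263) = 87469*(sqrt(162452)/3 + 492263) = 87469*((2*sqrt(40613))/3 + 492263) = 87469*(2*sqrt(40613)/3 + 492263) = 87469*(492263 + 2*sqrt(40613)/3) = 43057752347 + 174938*sqrt(40613)/3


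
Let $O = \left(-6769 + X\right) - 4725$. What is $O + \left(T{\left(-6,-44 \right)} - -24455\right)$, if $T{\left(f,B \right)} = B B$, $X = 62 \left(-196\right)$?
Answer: $2745$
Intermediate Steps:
$X = -12152$
$T{\left(f,B \right)} = B^{2}$
$O = -23646$ ($O = \left(-6769 - 12152\right) - 4725 = -18921 - 4725 = -23646$)
$O + \left(T{\left(-6,-44 \right)} - -24455\right) = -23646 + \left(\left(-44\right)^{2} - -24455\right) = -23646 + \left(1936 + 24455\right) = -23646 + 26391 = 2745$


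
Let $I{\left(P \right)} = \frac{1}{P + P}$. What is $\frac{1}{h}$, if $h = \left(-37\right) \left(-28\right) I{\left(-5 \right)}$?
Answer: $- \frac{5}{518} \approx -0.0096525$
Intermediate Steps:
$I{\left(P \right)} = \frac{1}{2 P}$
$h = - \frac{518}{5}$ ($h = \left(-37\right) \left(-28\right) \frac{1}{2 \left(-5\right)} = 1036 \cdot \frac{1}{2} \left(- \frac{1}{5}\right) = 1036 \left(- \frac{1}{10}\right) = - \frac{518}{5} \approx -103.6$)
$\frac{1}{h} = \frac{1}{- \frac{518}{5}} = - \frac{5}{518}$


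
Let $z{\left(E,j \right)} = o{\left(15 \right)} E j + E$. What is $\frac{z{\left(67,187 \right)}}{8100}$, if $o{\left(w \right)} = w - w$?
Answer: $\frac{67}{8100} \approx 0.0082716$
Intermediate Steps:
$o{\left(w \right)} = 0$
$z{\left(E,j \right)} = E$ ($z{\left(E,j \right)} = 0 E j + E = 0 j + E = 0 + E = E$)
$\frac{z{\left(67,187 \right)}}{8100} = \frac{67}{8100}$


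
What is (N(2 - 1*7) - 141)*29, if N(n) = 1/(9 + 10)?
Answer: -77662/19 ≈ -4087.5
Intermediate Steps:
N(n) = 1/19
(N(2 - 1*7) - 141)*29 = (1/19 - 141)*29 = -2678/19*29 = -77662/19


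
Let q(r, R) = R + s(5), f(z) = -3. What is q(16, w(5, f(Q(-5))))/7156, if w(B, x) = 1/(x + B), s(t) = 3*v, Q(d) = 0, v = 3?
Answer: 19/14312 ≈ 0.0013276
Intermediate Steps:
s(t) = 9 (s(t) = 3*3 = 9)
w(B, x) = 1/(B + x)
q(r, R) = 9 + R (q(r, R) = R + 9 = 9 + R)
q(16, w(5, f(Q(-5))))/7156 = (9 + 1/(5 - 3))/7156 = (9 + 1/2)*(1/7156) = (19/2)*(1/7156) = 19/14312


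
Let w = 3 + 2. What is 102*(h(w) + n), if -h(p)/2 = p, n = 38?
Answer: 2856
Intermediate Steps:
w = 5
h(p) = -2*p
102*(h(w) + n) = 102*(-2*5 + 38) = 102*(-10 + 38) = 102*28 = 2856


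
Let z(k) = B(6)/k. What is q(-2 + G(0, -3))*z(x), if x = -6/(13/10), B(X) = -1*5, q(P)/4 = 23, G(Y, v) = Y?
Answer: 299/3 ≈ 99.667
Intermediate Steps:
q(P) = 92 (q(P) = 4*23 = 92)
B(X) = -5
x = -60/13 (x = -6/(13*(1/10)) = -6/13/10 = -6*10/13 = -60/13 ≈ -4.6154)
z(k) = -5/k
q(-2 + G(0, -3))*z(x) = 92*(-5/(-60/13)) = 92*(-5*(-13/60)) = 92*(13/12) = 299/3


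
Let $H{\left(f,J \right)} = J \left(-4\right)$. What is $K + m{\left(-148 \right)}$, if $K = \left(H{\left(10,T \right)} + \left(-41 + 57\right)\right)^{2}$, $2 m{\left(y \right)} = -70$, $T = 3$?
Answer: $-19$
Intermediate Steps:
$H{\left(f,J \right)} = - 4 J$
$m{\left(y \right)} = -35$ ($m{\left(y \right)} = \frac{1}{2} \left(-70\right) = -35$)
$K = 16$ ($K = \left(\left(-4\right) 3 + \left(-41 + 57\right)\right)^{2} = \left(-12 + 16\right)^{2} = 4^{2} = 16$)
$K + m{\left(-148 \right)} = 16 - 35 = -19$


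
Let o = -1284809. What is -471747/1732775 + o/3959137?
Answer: -4093995917314/6860293615175 ≈ -0.59677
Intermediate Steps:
-471747/1732775 + o/3959137 = -471747/1732775 - 1284809/3959137 = -4093995917314/6860293615175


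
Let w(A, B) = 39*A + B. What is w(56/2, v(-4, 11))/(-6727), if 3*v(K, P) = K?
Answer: -3272/20181 ≈ -0.16213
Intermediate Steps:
v(K, P) = K/3
w(A, B) = B + 39*A
w(56/2, v(-4, 11))/(-6727) = ((⅓)*(-4) + 39*(56/2))/(-6727) = (-4/3 + 39*(56*(½)))*(-1/6727) = (-4/3 + 39*28)*(-1/6727) = (-4/3 + 1092)*(-1/6727) = (3272/3)*(-1/6727) = -3272/20181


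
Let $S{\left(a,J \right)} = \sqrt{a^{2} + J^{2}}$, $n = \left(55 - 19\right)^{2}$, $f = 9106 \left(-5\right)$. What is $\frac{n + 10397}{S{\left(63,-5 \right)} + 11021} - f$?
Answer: $\frac{502739269133}{11041677} - \frac{1063 \sqrt{3994}}{11041677} \approx 45531.0$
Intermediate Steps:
$f = -45530$
$n = 1296$ ($n = 36^{2} = 1296$)
$S{\left(a,J \right)} = \sqrt{J^{2} + a^{2}}$
$\frac{n + 10397}{S{\left(63,-5 \right)} + 11021} - f = \frac{1296 + 10397}{\sqrt{\left(-5\right)^{2} + 63^{2}} + 11021} - -45530 = \frac{11693}{\sqrt{25 + 3969} + 11021} + 45530 = \frac{11693}{\sqrt{3994} + 11021} + 45530 = \frac{11693}{11021 + \sqrt{3994}} + 45530 = 45530 + \frac{11693}{11021 + \sqrt{3994}}$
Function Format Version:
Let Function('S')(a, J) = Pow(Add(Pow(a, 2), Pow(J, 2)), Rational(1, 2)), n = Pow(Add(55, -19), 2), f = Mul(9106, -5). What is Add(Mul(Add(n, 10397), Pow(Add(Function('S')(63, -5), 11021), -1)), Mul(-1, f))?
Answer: Add(Rational(502739269133, 11041677), Mul(Rational(-1063, 11041677), Pow(3994, Rational(1, 2)))) ≈ 45531.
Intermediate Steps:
f = -45530
n = 1296 (n = Pow(36, 2) = 1296)
Function('S')(a, J) = Pow(Add(Pow(J, 2), Pow(a, 2)), Rational(1, 2))
Add(Mul(Add(n, 10397), Pow(Add(Function('S')(63, -5), 11021), -1)), Mul(-1, f)) = Add(Mul(Add(1296, 10397), Pow(Add(Pow(Add(Pow(-5, 2), Pow(63, 2)), Rational(1, 2)), 11021), -1)), Mul(-1, -45530)) = Add(Mul(11693, Pow(Add(Pow(Add(25, 3969), Rational(1, 2)), 11021), -1)), 45530) = Add(Mul(11693, Pow(Add(Pow(3994, Rational(1, 2)), 11021), -1)), 45530) = Add(Mul(11693, Pow(Add(11021, Pow(3994, Rational(1, 2))), -1)), 45530) = Add(45530, Mul(11693, Pow(Add(11021, Pow(3994, Rational(1, 2))), -1)))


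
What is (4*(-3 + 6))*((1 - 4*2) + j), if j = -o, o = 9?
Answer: -192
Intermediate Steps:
j = -9 (j = -1*9 = -9)
(4*(-3 + 6))*((1 - 4*2) + j) = (4*(-3 + 6))*((1 - 4*2) - 9) = (4*3)*((1 - 8) - 9) = 12*(-7 - 9) = 12*(-16) = -192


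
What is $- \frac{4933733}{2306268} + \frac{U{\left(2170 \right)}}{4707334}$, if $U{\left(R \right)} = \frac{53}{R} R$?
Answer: $- \frac{11612303432809}{5428186884756} \approx -2.1393$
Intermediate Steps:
$U{\left(R \right)} = 53$
$- \frac{4933733}{2306268} + \frac{U{\left(2170 \right)}}{4707334} = - \frac{4933733}{2306268} + \frac{53}{4707334} = - \frac{11612303432809}{5428186884756}$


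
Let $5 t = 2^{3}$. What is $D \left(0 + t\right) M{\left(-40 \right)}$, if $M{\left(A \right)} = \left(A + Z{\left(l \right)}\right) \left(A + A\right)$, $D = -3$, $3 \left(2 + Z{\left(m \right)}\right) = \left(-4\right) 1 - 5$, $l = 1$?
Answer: $-17280$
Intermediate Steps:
$Z{\left(m \right)} = -5$ ($Z{\left(m \right)} = -2 + \frac{\left(-4\right) 1 - 5}{3} = -2 + \frac{-4 - 5}{3} = -2 + \frac{1}{3} \left(-9\right) = -2 - 3 = -5$)
$M{\left(A \right)} = 2 A \left(-5 + A\right)$ ($M{\left(A \right)} = \left(A - 5\right) \left(A + A\right) = \left(-5 + A\right) 2 A = 2 A \left(-5 + A\right)$)
$t = \frac{8}{5}$ ($t = \frac{2^{3}}{5} = \frac{1}{5} \cdot 8 = \frac{8}{5} \approx 1.6$)
$D \left(0 + t\right) M{\left(-40 \right)} = - 3 \left(0 + \frac{8}{5}\right) 2 \left(-40\right) \left(-5 - 40\right) = \left(-3\right) \frac{8}{5} \cdot 2 \left(-40\right) \left(-45\right) = \left(- \frac{24}{5}\right) 3600 = -17280$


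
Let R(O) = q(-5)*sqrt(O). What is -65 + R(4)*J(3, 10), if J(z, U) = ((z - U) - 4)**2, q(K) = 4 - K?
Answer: 2113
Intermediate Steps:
J(z, U) = (-4 + z - U)**2
R(O) = 9*sqrt(O) (R(O) = (4 - 1*(-5))*sqrt(O) = (4 + 5)*sqrt(O) = 9*sqrt(O))
-65 + R(4)*J(3, 10) = -65 + (9*sqrt(4))*(4 + 10 - 1*3)**2 = -65 + (9*2)*(4 + 10 - 3)**2 = -65 + 18*11**2 = -65 + 18*121 = -65 + 2178 = 2113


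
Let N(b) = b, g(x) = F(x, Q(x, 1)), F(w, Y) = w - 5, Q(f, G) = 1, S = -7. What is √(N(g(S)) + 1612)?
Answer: 40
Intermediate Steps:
F(w, Y) = -5 + w
g(x) = -5 + x
√(N(g(S)) + 1612) = √((-5 - 7) + 1612) = √(-12 + 1612) = √1600 = 40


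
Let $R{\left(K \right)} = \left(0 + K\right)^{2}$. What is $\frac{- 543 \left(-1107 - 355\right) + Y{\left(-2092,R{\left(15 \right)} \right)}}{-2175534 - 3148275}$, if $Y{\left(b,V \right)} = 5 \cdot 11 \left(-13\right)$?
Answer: $- \frac{793151}{5323809} \approx -0.14898$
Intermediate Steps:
$R{\left(K \right)} = K^{2}$
$Y{\left(b,V \right)} = -715$ ($Y{\left(b,V \right)} = 55 \left(-13\right) = -715$)
$\frac{- 543 \left(-1107 - 355\right) + Y{\left(-2092,R{\left(15 \right)} \right)}}{-2175534 - 3148275} = \frac{- 543 \left(-1107 - 355\right) - 715}{-2175534 - 3148275} = \frac{\left(-543\right) \left(-1462\right) - 715}{-5323809} = \left(793866 - 715\right) \left(- \frac{1}{5323809}\right) = 793151 \left(- \frac{1}{5323809}\right) = - \frac{793151}{5323809}$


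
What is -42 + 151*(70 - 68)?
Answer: 260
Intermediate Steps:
-42 + 151*(70 - 68) = -42 + 151*2 = -42 + 302 = 260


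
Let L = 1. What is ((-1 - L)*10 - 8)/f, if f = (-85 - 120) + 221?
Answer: -7/4 ≈ -1.7500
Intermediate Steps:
f = 16 (f = -205 + 221 = 16)
((-1 - L)*10 - 8)/f = ((-1 - 1*1)*10 - 8)/16 = ((-1 - 1)*10 - 8)*(1/16) = (-2*10 - 8)*(1/16) = (-20 - 8)*(1/16) = -28*1/16 = -7/4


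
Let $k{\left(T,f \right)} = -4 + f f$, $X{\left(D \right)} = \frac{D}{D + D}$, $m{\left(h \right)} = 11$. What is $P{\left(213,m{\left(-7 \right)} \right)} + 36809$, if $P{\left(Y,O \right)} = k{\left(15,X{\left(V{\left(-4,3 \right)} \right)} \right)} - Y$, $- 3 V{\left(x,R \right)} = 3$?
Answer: $\frac{146369}{4} \approx 36592.0$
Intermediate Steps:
$V{\left(x,R \right)} = -1$ ($V{\left(x,R \right)} = \left(- \frac{1}{3}\right) 3 = -1$)
$X{\left(D \right)} = \frac{1}{2}$ ($X{\left(D \right)} = \frac{D}{2 D} = \frac{1}{2 D} D = \frac{1}{2}$)
$k{\left(T,f \right)} = -4 + f^{2}$
$P{\left(Y,O \right)} = - \frac{15}{4} - Y$ ($P{\left(Y,O \right)} = \left(-4 + \left(\frac{1}{2}\right)^{2}\right) - Y = \left(-4 + \frac{1}{4}\right) - Y = - \frac{15}{4} - Y$)
$P{\left(213,m{\left(-7 \right)} \right)} + 36809 = \left(- \frac{15}{4} - 213\right) + 36809 = - \frac{867}{4} + 36809 = \frac{146369}{4}$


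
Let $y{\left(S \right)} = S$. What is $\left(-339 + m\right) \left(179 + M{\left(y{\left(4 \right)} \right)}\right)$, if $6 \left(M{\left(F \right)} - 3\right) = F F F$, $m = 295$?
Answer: $- \frac{25432}{3} \approx -8477.3$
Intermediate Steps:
$M{\left(F \right)} = 3 + \frac{F^{3}}{6}$ ($M{\left(F \right)} = 3 + \frac{F F F}{6} = 3 + \frac{F^{2} F}{6} = 3 + \frac{F^{3}}{6}$)
$\left(-339 + m\right) \left(179 + M{\left(y{\left(4 \right)} \right)}\right) = \left(-339 + 295\right) \left(179 + \left(3 + \frac{4^{3}}{6}\right)\right) = - 44 \left(179 + \left(3 + \frac{1}{6} \cdot 64\right)\right) = - 44 \left(179 + \left(3 + \frac{32}{3}\right)\right) = - 44 \left(179 + \frac{41}{3}\right) = \left(-44\right) \frac{578}{3} = - \frac{25432}{3}$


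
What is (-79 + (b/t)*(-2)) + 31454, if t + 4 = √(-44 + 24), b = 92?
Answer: 282559/9 + 92*I*√5/9 ≈ 31395.0 + 22.858*I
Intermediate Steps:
t = -4 + 2*I*√5 (t = -4 + √(-44 + 24) = -4 + √(-20) = -4 + 2*I*√5 ≈ -4.0 + 4.4721*I)
(-79 + (b/t)*(-2)) + 31454 = (-79 + (92/(-4 + 2*I*√5))*(-2)) + 31454 = (-79 - 184/(-4 + 2*I*√5)) + 31454 = 31375 - 184/(-4 + 2*I*√5)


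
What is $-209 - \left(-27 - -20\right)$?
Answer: $-202$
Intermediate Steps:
$-209 - \left(-27 - -20\right) = -209 - \left(-27 + 20\right) = -209 - -7 = -209 + 7 = -202$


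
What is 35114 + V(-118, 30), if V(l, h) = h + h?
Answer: 35174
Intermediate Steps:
V(l, h) = 2*h
35114 + V(-118, 30) = 35114 + 2*30 = 35114 + 60 = 35174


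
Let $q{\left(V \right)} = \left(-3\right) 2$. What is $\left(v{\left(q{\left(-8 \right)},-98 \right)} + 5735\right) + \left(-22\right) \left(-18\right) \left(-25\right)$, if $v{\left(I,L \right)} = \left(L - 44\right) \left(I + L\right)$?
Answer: $10603$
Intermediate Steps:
$q{\left(V \right)} = -6$
$v{\left(I,L \right)} = \left(-44 + L\right) \left(I + L\right)$
$\left(v{\left(q{\left(-8 \right)},-98 \right)} + 5735\right) + \left(-22\right) \left(-18\right) \left(-25\right) = \left(\left(\left(-98\right)^{2} - -264 - -4312 - -588\right) + 5735\right) + \left(-22\right) \left(-18\right) \left(-25\right) = \left(\left(9604 + 264 + 4312 + 588\right) + 5735\right) + 396 \left(-25\right) = \left(14768 + 5735\right) - 9900 = 20503 - 9900 = 10603$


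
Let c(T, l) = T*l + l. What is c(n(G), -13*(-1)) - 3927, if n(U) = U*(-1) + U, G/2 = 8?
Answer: -3914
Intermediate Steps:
G = 16 (G = 2*8 = 16)
n(U) = 0 (n(U) = -U + U = 0)
c(T, l) = l + T*l
c(n(G), -13*(-1)) - 3927 = (-13*(-1))*(1 + 0) - 3927 = 13*1 - 3927 = 13 - 3927 = -3914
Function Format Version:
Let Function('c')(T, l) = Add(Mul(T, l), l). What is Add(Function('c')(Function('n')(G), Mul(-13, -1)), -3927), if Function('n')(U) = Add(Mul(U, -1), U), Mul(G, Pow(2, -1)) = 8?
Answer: -3914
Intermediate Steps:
G = 16 (G = Mul(2, 8) = 16)
Function('n')(U) = 0 (Function('n')(U) = Add(Mul(-1, U), U) = 0)
Function('c')(T, l) = Add(l, Mul(T, l))
Add(Function('c')(Function('n')(G), Mul(-13, -1)), -3927) = Add(Mul(Mul(-13, -1), Add(1, 0)), -3927) = Add(Mul(13, 1), -3927) = Add(13, -3927) = -3914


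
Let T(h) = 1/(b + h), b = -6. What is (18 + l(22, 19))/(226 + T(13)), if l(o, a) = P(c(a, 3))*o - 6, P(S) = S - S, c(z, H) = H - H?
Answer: 84/1583 ≈ 0.053064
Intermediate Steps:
c(z, H) = 0
P(S) = 0
T(h) = 1/(-6 + h)
l(o, a) = -6 (l(o, a) = 0*o - 6 = 0 - 6 = -6)
(18 + l(22, 19))/(226 + T(13)) = (18 - 6)/(226 + 1/(-6 + 13)) = 12/(226 + 1/7) = 12/(226 + ⅐) = 12/(1583/7) = 12*(7/1583) = 84/1583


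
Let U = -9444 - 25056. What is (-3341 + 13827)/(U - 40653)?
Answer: -10486/75153 ≈ -0.13953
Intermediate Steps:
U = -34500
(-3341 + 13827)/(U - 40653) = (-3341 + 13827)/(-34500 - 40653) = 10486/(-75153) = 10486*(-1/75153) = -10486/75153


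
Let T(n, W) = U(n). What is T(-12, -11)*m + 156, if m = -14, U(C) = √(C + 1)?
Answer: 156 - 14*I*√11 ≈ 156.0 - 46.433*I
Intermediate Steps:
U(C) = √(1 + C)
T(n, W) = √(1 + n)
T(-12, -11)*m + 156 = √(1 - 12)*(-14) + 156 = √(-11)*(-14) + 156 = (I*√11)*(-14) + 156 = -14*I*√11 + 156 = 156 - 14*I*√11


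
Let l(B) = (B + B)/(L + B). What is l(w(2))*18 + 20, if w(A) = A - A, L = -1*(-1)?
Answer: 20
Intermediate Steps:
L = 1
w(A) = 0
l(B) = 2*B/(1 + B) (l(B) = (B + B)/(1 + B) = (2*B)/(1 + B) = 2*B/(1 + B))
l(w(2))*18 + 20 = (2*0/(1 + 0))*18 + 20 = (2*0/1)*18 + 20 = (2*0*1)*18 + 20 = 0*18 + 20 = 0 + 20 = 20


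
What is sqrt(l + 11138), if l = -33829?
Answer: I*sqrt(22691) ≈ 150.64*I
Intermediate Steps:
sqrt(l + 11138) = sqrt(-33829 + 11138) = sqrt(-22691) = I*sqrt(22691)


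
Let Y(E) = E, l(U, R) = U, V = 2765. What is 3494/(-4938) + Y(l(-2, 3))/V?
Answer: -4835393/6826785 ≈ -0.70830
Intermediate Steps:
3494/(-4938) + Y(l(-2, 3))/V = 3494/(-4938) - 2/2765 = 3494*(-1/4938) - 2*1/2765 = -1747/2469 - 2/2765 = -4835393/6826785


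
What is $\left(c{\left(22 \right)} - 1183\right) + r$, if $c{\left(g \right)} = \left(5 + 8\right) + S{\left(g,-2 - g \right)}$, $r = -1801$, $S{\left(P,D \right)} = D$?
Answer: $-2995$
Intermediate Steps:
$c{\left(g \right)} = 11 - g$ ($c{\left(g \right)} = \left(5 + 8\right) - \left(2 + g\right) = 13 - \left(2 + g\right) = 11 - g$)
$\left(c{\left(22 \right)} - 1183\right) + r = \left(\left(11 - 22\right) - 1183\right) - 1801 = \left(-11 - 1183\right) - 1801 = -1194 - 1801 = -2995$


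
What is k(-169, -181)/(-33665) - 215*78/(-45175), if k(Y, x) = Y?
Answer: 352121/935887 ≈ 0.37624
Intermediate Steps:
k(-169, -181)/(-33665) - 215*78/(-45175) = -169/(-33665) - 215*78/(-45175) = -169*(-1/33665) - 16770*(-1/45175) = 169/33665 + 258/695 = 352121/935887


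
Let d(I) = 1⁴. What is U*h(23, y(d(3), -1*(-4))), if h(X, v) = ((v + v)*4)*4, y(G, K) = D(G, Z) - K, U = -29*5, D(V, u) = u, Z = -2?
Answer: 27840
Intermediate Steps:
U = -145
d(I) = 1
y(G, K) = -2 - K
h(X, v) = 32*v (h(X, v) = ((2*v)*4)*4 = (8*v)*4 = 32*v)
U*h(23, y(d(3), -1*(-4))) = -4640*(-2 - (-1)*(-4)) = -4640*(-2 - 1*4) = -4640*(-2 - 4) = -4640*(-6) = -145*(-192) = 27840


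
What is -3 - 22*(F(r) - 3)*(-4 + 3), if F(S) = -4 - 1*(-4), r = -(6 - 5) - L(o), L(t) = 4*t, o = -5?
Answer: -69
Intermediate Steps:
r = 19 (r = -(6 - 5) - 4*(-5) = -1*1 - 1*(-20) = -1 + 20 = 19)
F(S) = 0 (F(S) = -4 + 4 = 0)
-3 - 22*(F(r) - 3)*(-4 + 3) = -3 - 22*(0 - 3)*(-4 + 3) = -3 - (-66)*(-1) = -3 - 22*3 = -3 - 66 = -69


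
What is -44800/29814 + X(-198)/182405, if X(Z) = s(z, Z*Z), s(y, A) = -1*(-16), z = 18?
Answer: -4085633488/2719111335 ≈ -1.5026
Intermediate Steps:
s(y, A) = 16
X(Z) = 16
-44800/29814 + X(-198)/182405 = -44800/29814 + 16/182405 = -44800*1/29814 + 16*(1/182405) = -22400/14907 + 16/182405 = -4085633488/2719111335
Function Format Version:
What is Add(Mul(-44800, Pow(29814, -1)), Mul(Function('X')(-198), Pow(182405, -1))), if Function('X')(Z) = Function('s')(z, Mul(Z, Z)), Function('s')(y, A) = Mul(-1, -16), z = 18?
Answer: Rational(-4085633488, 2719111335) ≈ -1.5026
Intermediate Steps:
Function('s')(y, A) = 16
Function('X')(Z) = 16
Add(Mul(-44800, Pow(29814, -1)), Mul(Function('X')(-198), Pow(182405, -1))) = Add(Mul(-44800, Pow(29814, -1)), Mul(16, Pow(182405, -1))) = Add(Mul(-44800, Rational(1, 29814)), Mul(16, Rational(1, 182405))) = Add(Rational(-22400, 14907), Rational(16, 182405)) = Rational(-4085633488, 2719111335)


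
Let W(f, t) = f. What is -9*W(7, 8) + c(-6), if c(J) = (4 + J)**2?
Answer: -59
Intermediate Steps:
-9*W(7, 8) + c(-6) = -9*7 + (4 - 6)**2 = -63 + (-2)**2 = -63 + 4 = -59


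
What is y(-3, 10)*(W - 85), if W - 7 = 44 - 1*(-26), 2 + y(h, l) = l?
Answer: -64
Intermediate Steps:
y(h, l) = -2 + l
W = 77 (W = 7 + (44 - 1*(-26)) = 7 + (44 + 26) = 7 + 70 = 77)
y(-3, 10)*(W - 85) = (-2 + 10)*(77 - 85) = 8*(-8) = -64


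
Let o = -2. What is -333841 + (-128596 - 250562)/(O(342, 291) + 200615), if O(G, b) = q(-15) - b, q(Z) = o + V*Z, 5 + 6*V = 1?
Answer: -33439707185/100166 ≈ -3.3384e+5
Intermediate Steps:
V = -⅔ (V = -⅚ + (⅙)*1 = -⅚ + ⅙ = -⅔ ≈ -0.66667)
q(Z) = -2 - 2*Z/3
O(G, b) = 8 - b (O(G, b) = (-2 - ⅔*(-15)) - b = (-2 + 10) - b = 8 - b)
-333841 + (-128596 - 250562)/(O(342, 291) + 200615) = -333841 + (-128596 - 250562)/((8 - 1*291) + 200615) = -333841 - 379158/((8 - 291) + 200615) = -333841 - 379158/(-283 + 200615) = -333841 - 379158/200332 = -333841 - 379158*1/200332 = -333841 - 189579/100166 = -33439707185/100166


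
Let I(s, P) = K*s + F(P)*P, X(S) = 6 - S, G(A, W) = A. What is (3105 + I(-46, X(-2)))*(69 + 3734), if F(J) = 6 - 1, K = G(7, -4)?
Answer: 10735869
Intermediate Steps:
K = 7
F(J) = 5
I(s, P) = 5*P + 7*s (I(s, P) = 7*s + 5*P = 5*P + 7*s)
(3105 + I(-46, X(-2)))*(69 + 3734) = (3105 + (5*(6 - 1*(-2)) + 7*(-46)))*(69 + 3734) = (3105 + (5*(6 + 2) - 322))*3803 = (3105 + (5*8 - 322))*3803 = (3105 + (40 - 322))*3803 = (3105 - 282)*3803 = 2823*3803 = 10735869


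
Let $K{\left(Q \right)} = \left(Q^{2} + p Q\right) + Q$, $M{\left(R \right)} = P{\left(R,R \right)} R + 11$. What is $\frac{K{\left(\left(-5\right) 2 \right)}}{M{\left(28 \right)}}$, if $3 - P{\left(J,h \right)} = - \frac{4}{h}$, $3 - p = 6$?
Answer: $\frac{40}{33} \approx 1.2121$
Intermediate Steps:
$p = -3$ ($p = 3 - 6 = -3$)
$P{\left(J,h \right)} = 3 + \frac{4}{h}$ ($P{\left(J,h \right)} = 3 - - \frac{4}{h} = 3 + \frac{4}{h}$)
$M{\left(R \right)} = 11 + R \left(3 + \frac{4}{R}\right)$ ($M{\left(R \right)} = \left(3 + \frac{4}{R}\right) R + 11 = R \left(3 + \frac{4}{R}\right) + 11 = 11 + R \left(3 + \frac{4}{R}\right)$)
$K{\left(Q \right)} = Q^{2} - 2 Q$ ($K{\left(Q \right)} = \left(Q^{2} - 3 Q\right) + Q = Q^{2} - 2 Q$)
$\frac{K{\left(\left(-5\right) 2 \right)}}{M{\left(28 \right)}} = \frac{\left(-5\right) 2 \left(-2 - 10\right)}{15 + 3 \cdot 28} = \frac{\left(-10\right) \left(-2 - 10\right)}{15 + 84} = \frac{\left(-10\right) \left(-12\right)}{99} = 120 \cdot \frac{1}{99} = \frac{40}{33}$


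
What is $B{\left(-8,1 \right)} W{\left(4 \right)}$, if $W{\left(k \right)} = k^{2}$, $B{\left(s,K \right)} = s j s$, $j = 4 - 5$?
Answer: $-1024$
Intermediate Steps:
$j = -1$
$B{\left(s,K \right)} = - s^{2}$ ($B{\left(s,K \right)} = s \left(-1\right) s = - s s = - s^{2}$)
$B{\left(-8,1 \right)} W{\left(4 \right)} = - \left(-8\right)^{2} \cdot 4^{2} = \left(-1\right) 64 \cdot 16 = \left(-64\right) 16 = -1024$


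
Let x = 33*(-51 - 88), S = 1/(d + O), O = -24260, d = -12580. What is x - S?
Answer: -168985079/36840 ≈ -4587.0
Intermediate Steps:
S = -1/36840 (S = 1/(-12580 - 24260) = 1/(-36840) = -1/36840 ≈ -2.7144e-5)
x = -4587 (x = 33*(-139) = -4587)
x - S = -4587 - 1*(-1/36840) = -4587 + 1/36840 = -168985079/36840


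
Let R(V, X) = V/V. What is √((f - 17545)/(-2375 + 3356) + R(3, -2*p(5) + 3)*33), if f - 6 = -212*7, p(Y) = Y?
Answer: 5*√58206/327 ≈ 3.6890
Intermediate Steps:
f = -1478 (f = 6 - 212*7 = 6 - 1484 = -1478)
R(V, X) = 1
√((f - 17545)/(-2375 + 3356) + R(3, -2*p(5) + 3)*33) = √((-1478 - 17545)/(-2375 + 3356) + 1*33) = √(-19023/981 + 33) = √(-19023*1/981 + 33) = √(-6341/327 + 33) = √(4450/327) = 5*√58206/327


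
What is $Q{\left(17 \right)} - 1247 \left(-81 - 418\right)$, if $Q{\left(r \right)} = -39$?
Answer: $622214$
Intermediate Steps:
$Q{\left(17 \right)} - 1247 \left(-81 - 418\right) = -39 - 1247 \left(-81 - 418\right) = -39 - -622253 = -39 + 622253 = 622214$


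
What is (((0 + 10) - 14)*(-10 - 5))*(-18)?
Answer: -1080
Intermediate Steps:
(((0 + 10) - 14)*(-10 - 5))*(-18) = ((10 - 14)*(-15))*(-18) = -4*(-15)*(-18) = 60*(-18) = -1080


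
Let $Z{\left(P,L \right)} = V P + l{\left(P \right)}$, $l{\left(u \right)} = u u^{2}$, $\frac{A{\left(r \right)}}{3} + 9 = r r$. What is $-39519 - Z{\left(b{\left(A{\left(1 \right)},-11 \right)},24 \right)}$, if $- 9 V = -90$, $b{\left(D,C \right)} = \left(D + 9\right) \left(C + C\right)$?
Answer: $-35979819$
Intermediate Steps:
$A{\left(r \right)} = -27 + 3 r^{2}$ ($A{\left(r \right)} = -27 + 3 r r = -27 + 3 r^{2}$)
$l{\left(u \right)} = u^{3}$
$b{\left(D,C \right)} = 2 C \left(9 + D\right)$ ($b{\left(D,C \right)} = \left(9 + D\right) 2 C = 2 C \left(9 + D\right)$)
$V = 10$ ($V = \left(- \frac{1}{9}\right) \left(-90\right) = 10$)
$Z{\left(P,L \right)} = P^{3} + 10 P$ ($Z{\left(P,L \right)} = 10 P + P^{3} = P^{3} + 10 P$)
$-39519 - Z{\left(b{\left(A{\left(1 \right)},-11 \right)},24 \right)} = -39519 - 2 \left(-11\right) \left(9 - \left(27 - 3 \cdot 1^{2}\right)\right) \left(10 + \left(2 \left(-11\right) \left(9 - \left(27 - 3 \cdot 1^{2}\right)\right)\right)^{2}\right) = -39519 - 2 \left(-11\right) \left(9 + \left(-27 + 3 \cdot 1\right)\right) \left(10 + \left(2 \left(-11\right) \left(9 + \left(-27 + 3 \cdot 1\right)\right)\right)^{2}\right) = -39519 - 2 \left(-11\right) \left(9 + \left(-27 + 3\right)\right) \left(10 + \left(2 \left(-11\right) \left(9 + \left(-27 + 3\right)\right)\right)^{2}\right) = -39519 - 2 \left(-11\right) \left(9 - 24\right) \left(10 + \left(2 \left(-11\right) \left(9 - 24\right)\right)^{2}\right) = -39519 - 2 \left(-11\right) \left(-15\right) \left(10 + \left(2 \left(-11\right) \left(-15\right)\right)^{2}\right) = -39519 - 330 \left(10 + 330^{2}\right) = -39519 - 330 \left(10 + 108900\right) = -39519 - 330 \cdot 108910 = -39519 - 35940300 = -35979819$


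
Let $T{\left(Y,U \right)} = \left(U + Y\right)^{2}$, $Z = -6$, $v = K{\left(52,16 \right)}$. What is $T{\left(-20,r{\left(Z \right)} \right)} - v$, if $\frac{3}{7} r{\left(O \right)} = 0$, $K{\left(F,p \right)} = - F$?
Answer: $452$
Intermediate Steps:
$v = -52$ ($v = \left(-1\right) 52 = -52$)
$r{\left(O \right)} = 0$ ($r{\left(O \right)} = \frac{7}{3} \cdot 0 = 0$)
$T{\left(-20,r{\left(Z \right)} \right)} - v = \left(0 - 20\right)^{2} - -52 = \left(-20\right)^{2} + 52 = 400 + 52 = 452$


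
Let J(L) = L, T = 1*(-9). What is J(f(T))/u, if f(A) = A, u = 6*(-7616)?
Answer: 3/15232 ≈ 0.00019695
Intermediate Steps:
u = -45696
T = -9
J(f(T))/u = -9/(-45696) = -9*(-1/45696) = 3/15232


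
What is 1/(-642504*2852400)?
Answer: -1/1832678409600 ≈ -5.4565e-13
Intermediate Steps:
1/(-642504*2852400) = -1/642504*1/2852400 = -1/1832678409600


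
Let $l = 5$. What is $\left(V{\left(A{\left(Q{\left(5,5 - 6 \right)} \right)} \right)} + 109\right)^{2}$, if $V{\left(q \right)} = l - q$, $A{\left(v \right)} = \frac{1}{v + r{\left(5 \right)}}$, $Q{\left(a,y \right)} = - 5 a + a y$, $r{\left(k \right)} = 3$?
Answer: $\frac{9480241}{729} \approx 13004.0$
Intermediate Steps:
$A{\left(v \right)} = \frac{1}{3 + v}$ ($A{\left(v \right)} = \frac{1}{v + 3} = \frac{1}{3 + v}$)
$V{\left(q \right)} = 5 - q$
$\left(V{\left(A{\left(Q{\left(5,5 - 6 \right)} \right)} \right)} + 109\right)^{2} = \left(\left(5 - \frac{1}{3 + 5 \left(-5 + \left(5 - 6\right)\right)}\right) + 109\right)^{2} = \left(\left(5 - \frac{1}{3 + 5 \left(-5 - 1\right)}\right) + 109\right)^{2} = \left(\left(5 - \frac{1}{3 + 5 \left(-6\right)}\right) + 109\right)^{2} = \left(\left(5 - \frac{1}{3 - 30}\right) + 109\right)^{2} = \left(\left(5 - \frac{1}{-27}\right) + 109\right)^{2} = \left(\left(5 - - \frac{1}{27}\right) + 109\right)^{2} = \left(\left(5 + \frac{1}{27}\right) + 109\right)^{2} = \left(\frac{136}{27} + 109\right)^{2} = \left(\frac{3079}{27}\right)^{2} = \frac{9480241}{729}$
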